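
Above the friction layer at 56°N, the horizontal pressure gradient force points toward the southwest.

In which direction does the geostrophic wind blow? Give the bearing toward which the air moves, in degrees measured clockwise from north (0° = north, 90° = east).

The pressure-gradient force points toward the southwest (bearing 225°).
Geostrophic balance: in the Northern Hemisphere the Coriolis force deflects motion to the right, so the geostrophic wind blows 90° to the right of the pressure-gradient force (low pressure on the left).
Rotating 225° by 90° clockwise gives 315° — the wind blows toward the northwest.

315°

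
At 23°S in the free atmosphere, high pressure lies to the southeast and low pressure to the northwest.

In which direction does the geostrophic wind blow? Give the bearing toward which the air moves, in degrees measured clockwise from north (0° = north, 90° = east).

225°

The pressure-gradient force points toward the northwest (bearing 315°).
Geostrophic balance: in the Southern Hemisphere the Coriolis force deflects motion to the left, so the geostrophic wind blows 90° to the left of the pressure-gradient force (low pressure on the right).
Rotating 315° by 90° counterclockwise gives 225° — the wind blows toward the southwest.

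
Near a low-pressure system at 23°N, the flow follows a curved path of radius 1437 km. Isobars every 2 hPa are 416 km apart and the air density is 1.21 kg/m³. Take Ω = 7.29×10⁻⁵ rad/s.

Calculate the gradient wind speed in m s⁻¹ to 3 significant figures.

6.46 m s⁻¹

Coriolis parameter at 23°N:
f = 2Ω sin φ = 2 × 7.29×10⁻⁵ × sin 23° = 5.70×10⁻⁵ s⁻¹
Pressure gradient: |∂P/∂n| = 200 Pa / 416000 m = 4.81×10⁻⁴ Pa/m
Geostrophic speed: V_g = |∂P/∂n|/(fρ) = 4.81×10⁻⁴/(5.70×10⁻⁵ × 1.21) = 6.97 m/s
Around a low, centrifugal force acts outward with Coriolis, so pressure-gradient force balances both:
(1/ρ)|∂P/∂n| = fV + V²/R  →  V² + fR·V − fR·V_g = 0
With fR = 5.70×10⁻⁵ × 1437×10³ m = 81.9 m/s:
V = [−fR + √((fR)² + 4 fR V_g)]/2 = [−81.9 + √(81.9² + 4×81.9×6.97)]/2 = 6.46 m/s
Subgeostrophic (V < V_g = 6.97 m/s), as expected around a low.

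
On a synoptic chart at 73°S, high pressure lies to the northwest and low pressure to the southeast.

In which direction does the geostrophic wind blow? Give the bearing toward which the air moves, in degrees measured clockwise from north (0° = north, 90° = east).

045°

The pressure-gradient force points toward the southeast (bearing 135°).
Geostrophic balance: in the Southern Hemisphere the Coriolis force deflects motion to the left, so the geostrophic wind blows 90° to the left of the pressure-gradient force (low pressure on the right).
Rotating 135° by 90° counterclockwise gives 045° — the wind blows toward the northeast.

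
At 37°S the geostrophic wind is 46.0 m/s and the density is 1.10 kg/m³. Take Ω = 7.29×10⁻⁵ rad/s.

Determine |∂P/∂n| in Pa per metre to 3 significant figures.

Coriolis parameter at 37°S:
f = 2Ω sin φ = 2 × 7.29×10⁻⁵ × sin 37° = 8.77×10⁻⁵ s⁻¹
Geostrophic balance rearranged: |∂P/∂n| = f ρ V_g
|∂P/∂n| = 8.77×10⁻⁵ × 1.10 × 46.0 = 4.44×10⁻³ Pa/m

4.44×10⁻³ Pa/m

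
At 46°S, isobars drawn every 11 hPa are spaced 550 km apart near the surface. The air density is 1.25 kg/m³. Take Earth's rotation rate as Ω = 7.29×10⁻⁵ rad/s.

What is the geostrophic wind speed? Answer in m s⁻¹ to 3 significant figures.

Coriolis parameter at 46°S:
f = 2Ω sin φ = 2 × 7.29×10⁻⁵ × sin 46° = 1.05×10⁻⁴ s⁻¹
Pressure gradient: |∂P/∂n| = 1100 Pa / 550000 m = 2.00×10⁻³ Pa/m
Geostrophic balance (pressure-gradient force = Coriolis force):
V_g = (1/(fρ)) |∂P/∂n| = 2.00×10⁻³ / (1.05×10⁻⁴ × 1.25) = 15.3 m/s

15.3 m s⁻¹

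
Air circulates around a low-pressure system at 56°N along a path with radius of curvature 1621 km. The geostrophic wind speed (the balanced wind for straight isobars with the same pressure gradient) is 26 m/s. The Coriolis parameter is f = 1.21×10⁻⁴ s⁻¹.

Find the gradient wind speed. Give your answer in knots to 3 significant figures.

Around a low, centrifugal force acts outward with Coriolis, so pressure-gradient force balances both:
(1/ρ)|∂P/∂n| = fV + V²/R  →  V² + fR·V − fR·V_g = 0
With fR = 1.21×10⁻⁴ × 1621×10³ m = 196 m/s:
V = [−fR + √((fR)² + 4 fR V_g)]/2 = [−196 + √(196² + 4×196×26)]/2 = 23.2 m/s
Subgeostrophic (V < V_g = 26 m/s), as expected around a low.
Converting: 23.2 m/s × 1.944 = 45.2 knots

45.2 knots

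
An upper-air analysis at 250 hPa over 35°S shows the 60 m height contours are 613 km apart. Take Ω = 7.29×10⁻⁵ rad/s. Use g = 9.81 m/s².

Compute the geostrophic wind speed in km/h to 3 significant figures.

41.3 km/h

Coriolis parameter at 35°S:
f = 2Ω sin φ = 2 × 7.29×10⁻⁵ × sin 35° = 8.36×10⁻⁵ s⁻¹
Height gradient: |∂Z/∂n| = 60 m / 613000 m = 9.79×10⁻⁵
On a pressure surface, geostrophic balance gives V_g = (g/f)|∂Z/∂n|:
V_g = 9.81 × 9.79×10⁻⁵ / 8.36×10⁻⁵ = 11.5 m/s
Converting: 11.5 m/s × 3.6 = 41.3 km/h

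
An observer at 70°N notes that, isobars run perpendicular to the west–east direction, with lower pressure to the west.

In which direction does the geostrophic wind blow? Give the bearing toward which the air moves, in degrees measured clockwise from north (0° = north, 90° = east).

000°

The pressure-gradient force points toward the west (bearing 270°).
Geostrophic balance: in the Northern Hemisphere the Coriolis force deflects motion to the right, so the geostrophic wind blows 90° to the right of the pressure-gradient force (low pressure on the left).
Rotating 270° by 90° clockwise gives 000° — the wind blows toward the north.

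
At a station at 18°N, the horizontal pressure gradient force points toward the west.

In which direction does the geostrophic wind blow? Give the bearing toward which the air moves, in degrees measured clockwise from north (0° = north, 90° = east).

The pressure-gradient force points toward the west (bearing 270°).
Geostrophic balance: in the Northern Hemisphere the Coriolis force deflects motion to the right, so the geostrophic wind blows 90° to the right of the pressure-gradient force (low pressure on the left).
Rotating 270° by 90° clockwise gives 000° — the wind blows toward the north.

000°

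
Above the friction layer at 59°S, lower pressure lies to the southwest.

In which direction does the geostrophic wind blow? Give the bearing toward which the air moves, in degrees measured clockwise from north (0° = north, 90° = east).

135°

The pressure-gradient force points toward the southwest (bearing 225°).
Geostrophic balance: in the Southern Hemisphere the Coriolis force deflects motion to the left, so the geostrophic wind blows 90° to the left of the pressure-gradient force (low pressure on the right).
Rotating 225° by 90° counterclockwise gives 135° — the wind blows toward the southeast.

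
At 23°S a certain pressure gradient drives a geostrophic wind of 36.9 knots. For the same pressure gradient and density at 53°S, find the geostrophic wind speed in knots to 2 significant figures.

With the same pressure gradient and density, V_g ∝ 1/f ∝ 1/sin φ.
V₂ = V₁ · sin φ₁ / sin φ₂ = 36.9 × sin 23° / sin 53°
V₂ = 36.9 × 0.3907/0.7986 = 18 knots

18 knots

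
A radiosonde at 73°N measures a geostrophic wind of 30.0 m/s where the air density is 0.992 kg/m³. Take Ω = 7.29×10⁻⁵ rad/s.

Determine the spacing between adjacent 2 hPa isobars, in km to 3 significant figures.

48.2 km

Coriolis parameter at 73°N:
f = 2Ω sin φ = 2 × 7.29×10⁻⁵ × sin 73° = 1.39×10⁻⁴ s⁻¹
Geostrophic balance rearranged: |∂P/∂n| = f ρ V_g
|∂P/∂n| = 1.39×10⁻⁴ × 0.992 × 30.0 = 4.15×10⁻³ Pa/m
Isobar spacing: Δn = ΔP/|∂P/∂n| = 200 Pa / 4.15×10⁻³ Pa/m = 48200 m ≈ 48.2 km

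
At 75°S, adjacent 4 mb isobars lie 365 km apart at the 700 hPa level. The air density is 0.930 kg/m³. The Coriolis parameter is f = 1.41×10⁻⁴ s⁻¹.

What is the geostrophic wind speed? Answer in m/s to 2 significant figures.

8.4 m/s

Pressure gradient: |∂P/∂n| = 400 Pa / 365000 m = 1.10×10⁻³ Pa/m
Geostrophic balance (pressure-gradient force = Coriolis force):
V_g = (1/(fρ)) |∂P/∂n| = 1.10×10⁻³ / (1.41×10⁻⁴ × 0.930) = 8.36 m/s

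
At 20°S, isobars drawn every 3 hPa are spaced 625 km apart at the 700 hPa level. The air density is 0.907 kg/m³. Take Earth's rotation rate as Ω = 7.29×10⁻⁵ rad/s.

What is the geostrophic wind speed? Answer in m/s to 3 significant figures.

Coriolis parameter at 20°S:
f = 2Ω sin φ = 2 × 7.29×10⁻⁵ × sin 20° = 4.99×10⁻⁵ s⁻¹
Pressure gradient: |∂P/∂n| = 300 Pa / 625000 m = 4.80×10⁻⁴ Pa/m
Geostrophic balance (pressure-gradient force = Coriolis force):
V_g = (1/(fρ)) |∂P/∂n| = 4.80×10⁻⁴ / (4.99×10⁻⁵ × 0.907) = 10.6 m/s

10.6 m/s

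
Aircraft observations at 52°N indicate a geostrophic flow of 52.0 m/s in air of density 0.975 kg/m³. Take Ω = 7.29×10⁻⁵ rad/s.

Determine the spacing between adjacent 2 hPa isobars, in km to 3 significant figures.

34.3 km

Coriolis parameter at 52°N:
f = 2Ω sin φ = 2 × 7.29×10⁻⁵ × sin 52° = 1.15×10⁻⁴ s⁻¹
Geostrophic balance rearranged: |∂P/∂n| = f ρ V_g
|∂P/∂n| = 1.15×10⁻⁴ × 0.975 × 52.0 = 5.83×10⁻³ Pa/m
Isobar spacing: Δn = ΔP/|∂P/∂n| = 200 Pa / 5.83×10⁻³ Pa/m = 34335 m ≈ 34.3 km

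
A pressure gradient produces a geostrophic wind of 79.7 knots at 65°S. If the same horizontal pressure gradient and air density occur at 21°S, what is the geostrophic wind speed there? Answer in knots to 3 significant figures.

With the same pressure gradient and density, V_g ∝ 1/f ∝ 1/sin φ.
V₂ = V₁ · sin φ₁ / sin φ₂ = 79.7 × sin 65° / sin 21°
V₂ = 79.7 × 0.9063/0.3584 = 202 knots

202 knots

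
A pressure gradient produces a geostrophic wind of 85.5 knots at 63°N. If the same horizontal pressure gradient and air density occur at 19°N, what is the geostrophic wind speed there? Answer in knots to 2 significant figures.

230 knots

With the same pressure gradient and density, V_g ∝ 1/f ∝ 1/sin φ.
V₂ = V₁ · sin φ₁ / sin φ₂ = 85.5 × sin 63° / sin 19°
V₂ = 85.5 × 0.8910/0.3256 = 230 knots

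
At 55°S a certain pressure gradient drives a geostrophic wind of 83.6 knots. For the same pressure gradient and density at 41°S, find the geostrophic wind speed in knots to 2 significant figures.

With the same pressure gradient and density, V_g ∝ 1/f ∝ 1/sin φ.
V₂ = V₁ · sin φ₁ / sin φ₂ = 83.6 × sin 55° / sin 41°
V₂ = 83.6 × 0.8192/0.6561 = 100 knots

100 knots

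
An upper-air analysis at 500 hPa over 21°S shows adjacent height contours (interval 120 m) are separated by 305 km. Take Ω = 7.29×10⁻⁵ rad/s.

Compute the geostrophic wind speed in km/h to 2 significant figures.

Coriolis parameter at 21°S:
f = 2Ω sin φ = 2 × 7.29×10⁻⁵ × sin 21° = 5.23×10⁻⁵ s⁻¹
Height gradient: |∂Z/∂n| = 120 m / 305000 m = 3.93×10⁻⁴
On a pressure surface, geostrophic balance gives V_g = (g/f)|∂Z/∂n|:
V_g = 9.81 × 3.93×10⁻⁴ / 5.23×10⁻⁵ = 73.9 m/s
Converting: 73.9 m/s × 3.6 = 270 km/h

270 km/h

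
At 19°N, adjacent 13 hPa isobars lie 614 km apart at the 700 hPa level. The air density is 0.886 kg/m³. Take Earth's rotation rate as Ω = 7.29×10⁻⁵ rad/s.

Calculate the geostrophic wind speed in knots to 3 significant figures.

Coriolis parameter at 19°N:
f = 2Ω sin φ = 2 × 7.29×10⁻⁵ × sin 19° = 4.75×10⁻⁵ s⁻¹
Pressure gradient: |∂P/∂n| = 1300 Pa / 614000 m = 2.12×10⁻³ Pa/m
Geostrophic balance (pressure-gradient force = Coriolis force):
V_g = (1/(fρ)) |∂P/∂n| = 2.12×10⁻³ / (4.75×10⁻⁵ × 0.886) = 50.3 m/s
Converting: 50.3 m/s × 1.944 = 97.9 knots

97.9 knots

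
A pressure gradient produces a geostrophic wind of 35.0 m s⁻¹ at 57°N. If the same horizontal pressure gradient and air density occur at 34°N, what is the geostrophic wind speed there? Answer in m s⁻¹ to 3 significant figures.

52.5 m s⁻¹

With the same pressure gradient and density, V_g ∝ 1/f ∝ 1/sin φ.
V₂ = V₁ · sin φ₁ / sin φ₂ = 35.0 × sin 57° / sin 34°
V₂ = 35.0 × 0.8387/0.5592 = 52.5 m s⁻¹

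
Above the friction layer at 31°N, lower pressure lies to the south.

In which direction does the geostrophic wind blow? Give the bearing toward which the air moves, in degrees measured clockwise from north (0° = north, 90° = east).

The pressure-gradient force points toward the south (bearing 180°).
Geostrophic balance: in the Northern Hemisphere the Coriolis force deflects motion to the right, so the geostrophic wind blows 90° to the right of the pressure-gradient force (low pressure on the left).
Rotating 180° by 90° clockwise gives 270° — the wind blows toward the west.

270°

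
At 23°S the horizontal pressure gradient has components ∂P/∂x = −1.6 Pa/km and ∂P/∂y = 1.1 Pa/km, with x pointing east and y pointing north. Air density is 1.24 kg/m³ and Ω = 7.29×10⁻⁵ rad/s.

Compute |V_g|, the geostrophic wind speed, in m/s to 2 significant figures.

27 m/s

Coriolis parameter at 23°S:
f = 2Ω sin φ = 2 × 7.29×10⁻⁵ × sin 23° = 5.70×10⁻⁵ s⁻¹
In the Southern Hemisphere f is negative: f = −5.70×10⁻⁵ s⁻¹.
Component geostrophic relations (x east, y north):
u_g = −(1/(fρ)) ∂P/∂y,  v_g = (1/(fρ)) ∂P/∂x
u_g = −(1.1×10⁻³)/(−5.70×10⁻⁵ × 1.24) = 15.6 m/s;  v_g = (−1.6×10⁻³)/(−5.70×10⁻⁵ × 1.24) = 22.6 m/s
|V_g| = √(u_g² + v_g²) = 27.5 m/s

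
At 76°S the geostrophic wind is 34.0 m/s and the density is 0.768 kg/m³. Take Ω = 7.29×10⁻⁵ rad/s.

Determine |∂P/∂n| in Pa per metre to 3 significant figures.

3.69×10⁻³ Pa/m

Coriolis parameter at 76°S:
f = 2Ω sin φ = 2 × 7.29×10⁻⁵ × sin 76° = 1.41×10⁻⁴ s⁻¹
Geostrophic balance rearranged: |∂P/∂n| = f ρ V_g
|∂P/∂n| = 1.41×10⁻⁴ × 0.768 × 34.0 = 3.69×10⁻³ Pa/m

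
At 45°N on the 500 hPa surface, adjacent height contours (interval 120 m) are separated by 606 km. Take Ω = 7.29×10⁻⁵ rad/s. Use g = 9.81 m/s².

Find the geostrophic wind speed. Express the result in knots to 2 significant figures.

Coriolis parameter at 45°N:
f = 2Ω sin φ = 2 × 7.29×10⁻⁵ × sin 45° = 1.03×10⁻⁴ s⁻¹
Height gradient: |∂Z/∂n| = 120 m / 606000 m = 1.98×10⁻⁴
On a pressure surface, geostrophic balance gives V_g = (g/f)|∂Z/∂n|:
V_g = 9.81 × 1.98×10⁻⁴ / 1.03×10⁻⁴ = 18.8 m/s
Converting: 18.8 m/s × 1.944 = 37 knots

37 knots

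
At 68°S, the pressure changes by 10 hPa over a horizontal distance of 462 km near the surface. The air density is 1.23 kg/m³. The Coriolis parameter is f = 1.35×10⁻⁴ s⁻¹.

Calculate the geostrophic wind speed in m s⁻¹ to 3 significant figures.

13.0 m s⁻¹

Pressure gradient: |∂P/∂n| = 1000 Pa / 462000 m = 2.16×10⁻³ Pa/m
Geostrophic balance (pressure-gradient force = Coriolis force):
V_g = (1/(fρ)) |∂P/∂n| = 2.16×10⁻³ / (1.35×10⁻⁴ × 1.23) = 13.0 m/s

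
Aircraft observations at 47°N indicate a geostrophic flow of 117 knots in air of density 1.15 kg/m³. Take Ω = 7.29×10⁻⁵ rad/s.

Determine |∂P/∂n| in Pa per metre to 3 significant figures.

Coriolis parameter at 47°N:
f = 2Ω sin φ = 2 × 7.29×10⁻⁵ × sin 47° = 1.07×10⁻⁴ s⁻¹
Wind speed in SI: 117 knots = 60.2 m/s
Geostrophic balance rearranged: |∂P/∂n| = f ρ V_g
|∂P/∂n| = 1.07×10⁻⁴ × 1.15 × 60.2 = 7.38×10⁻³ Pa/m

7.38×10⁻³ Pa/m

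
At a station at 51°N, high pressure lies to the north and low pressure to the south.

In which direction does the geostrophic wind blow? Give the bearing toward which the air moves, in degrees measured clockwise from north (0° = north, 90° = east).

The pressure-gradient force points toward the south (bearing 180°).
Geostrophic balance: in the Northern Hemisphere the Coriolis force deflects motion to the right, so the geostrophic wind blows 90° to the right of the pressure-gradient force (low pressure on the left).
Rotating 180° by 90° clockwise gives 270° — the wind blows toward the west.

270°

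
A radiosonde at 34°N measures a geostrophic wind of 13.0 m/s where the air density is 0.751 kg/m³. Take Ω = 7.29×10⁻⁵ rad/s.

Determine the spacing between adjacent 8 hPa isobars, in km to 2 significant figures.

Coriolis parameter at 34°N:
f = 2Ω sin φ = 2 × 7.29×10⁻⁵ × sin 34° = 8.15×10⁻⁵ s⁻¹
Geostrophic balance rearranged: |∂P/∂n| = f ρ V_g
|∂P/∂n| = 8.15×10⁻⁵ × 0.751 × 13.0 = 7.96×10⁻⁴ Pa/m
Isobar spacing: Δn = ΔP/|∂P/∂n| = 800 Pa / 7.96×10⁻⁴ Pa/m = 1005050 m ≈ 1000 km

1000 km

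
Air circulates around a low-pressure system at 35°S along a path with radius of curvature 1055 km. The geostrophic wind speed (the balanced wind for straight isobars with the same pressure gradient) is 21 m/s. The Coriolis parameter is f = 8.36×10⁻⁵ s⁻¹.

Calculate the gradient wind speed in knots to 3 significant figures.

34.1 knots

Around a low, centrifugal force acts outward with Coriolis, so pressure-gradient force balances both:
(1/ρ)|∂P/∂n| = fV + V²/R  →  V² + fR·V − fR·V_g = 0
With fR = 8.36×10⁻⁵ × 1055×10³ m = 88.2 m/s:
V = [−fR + √((fR)² + 4 fR V_g)]/2 = [−88.2 + √(88.2² + 4×88.2×21)]/2 = 17.5 m/s
Subgeostrophic (V < V_g = 21 m/s), as expected around a low.
Converting: 17.5 m/s × 1.944 = 34.1 knots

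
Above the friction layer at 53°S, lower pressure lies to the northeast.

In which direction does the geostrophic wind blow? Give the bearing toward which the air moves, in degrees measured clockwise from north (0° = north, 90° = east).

The pressure-gradient force points toward the northeast (bearing 045°).
Geostrophic balance: in the Southern Hemisphere the Coriolis force deflects motion to the left, so the geostrophic wind blows 90° to the left of the pressure-gradient force (low pressure on the right).
Rotating 045° by 90° counterclockwise gives 315° — the wind blows toward the northwest.

315°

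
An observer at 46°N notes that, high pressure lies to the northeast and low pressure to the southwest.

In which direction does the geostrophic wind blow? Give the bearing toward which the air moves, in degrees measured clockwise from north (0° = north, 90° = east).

The pressure-gradient force points toward the southwest (bearing 225°).
Geostrophic balance: in the Northern Hemisphere the Coriolis force deflects motion to the right, so the geostrophic wind blows 90° to the right of the pressure-gradient force (low pressure on the left).
Rotating 225° by 90° clockwise gives 315° — the wind blows toward the northwest.

315°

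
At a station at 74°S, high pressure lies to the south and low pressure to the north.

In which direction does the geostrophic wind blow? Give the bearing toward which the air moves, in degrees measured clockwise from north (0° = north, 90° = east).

The pressure-gradient force points toward the north (bearing 000°).
Geostrophic balance: in the Southern Hemisphere the Coriolis force deflects motion to the left, so the geostrophic wind blows 90° to the left of the pressure-gradient force (low pressure on the right).
Rotating 000° by 90° counterclockwise gives 270° — the wind blows toward the west.

270°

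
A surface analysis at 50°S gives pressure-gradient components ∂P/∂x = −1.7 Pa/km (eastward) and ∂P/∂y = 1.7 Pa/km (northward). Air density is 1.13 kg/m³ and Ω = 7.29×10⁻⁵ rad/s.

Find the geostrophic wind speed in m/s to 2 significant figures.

Coriolis parameter at 50°S:
f = 2Ω sin φ = 2 × 7.29×10⁻⁵ × sin 50° = 1.12×10⁻⁴ s⁻¹
In the Southern Hemisphere f is negative: f = −1.12×10⁻⁴ s⁻¹.
Component geostrophic relations (x east, y north):
u_g = −(1/(fρ)) ∂P/∂y,  v_g = (1/(fρ)) ∂P/∂x
u_g = −(1.7×10⁻³)/(−1.12×10⁻⁴ × 1.13) = 13.5 m/s;  v_g = (−1.7×10⁻³)/(−1.12×10⁻⁴ × 1.13) = 13.5 m/s
|V_g| = √(u_g² + v_g²) = 19.0 m/s

19 m/s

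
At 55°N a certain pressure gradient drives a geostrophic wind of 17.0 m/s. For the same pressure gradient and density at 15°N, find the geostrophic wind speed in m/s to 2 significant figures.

54 m/s

With the same pressure gradient and density, V_g ∝ 1/f ∝ 1/sin φ.
V₂ = V₁ · sin φ₁ / sin φ₂ = 17.0 × sin 55° / sin 15°
V₂ = 17.0 × 0.8192/0.2588 = 54 m/s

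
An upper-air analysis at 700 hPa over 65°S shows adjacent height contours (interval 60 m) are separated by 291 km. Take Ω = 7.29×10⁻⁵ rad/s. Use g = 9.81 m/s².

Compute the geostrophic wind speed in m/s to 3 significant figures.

Coriolis parameter at 65°S:
f = 2Ω sin φ = 2 × 7.29×10⁻⁵ × sin 65° = 1.32×10⁻⁴ s⁻¹
Height gradient: |∂Z/∂n| = 60 m / 291000 m = 2.06×10⁻⁴
On a pressure surface, geostrophic balance gives V_g = (g/f)|∂Z/∂n|:
V_g = 9.81 × 2.06×10⁻⁴ / 1.32×10⁻⁴ = 15.3 m/s

15.3 m/s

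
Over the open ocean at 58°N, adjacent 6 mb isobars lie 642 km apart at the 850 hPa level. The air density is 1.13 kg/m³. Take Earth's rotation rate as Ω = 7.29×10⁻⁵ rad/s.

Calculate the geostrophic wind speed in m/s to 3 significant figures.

Coriolis parameter at 58°N:
f = 2Ω sin φ = 2 × 7.29×10⁻⁵ × sin 58° = 1.24×10⁻⁴ s⁻¹
Pressure gradient: |∂P/∂n| = 600 Pa / 642000 m = 9.35×10⁻⁴ Pa/m
Geostrophic balance (pressure-gradient force = Coriolis force):
V_g = (1/(fρ)) |∂P/∂n| = 9.35×10⁻⁴ / (1.24×10⁻⁴ × 1.13) = 6.69 m/s

6.69 m/s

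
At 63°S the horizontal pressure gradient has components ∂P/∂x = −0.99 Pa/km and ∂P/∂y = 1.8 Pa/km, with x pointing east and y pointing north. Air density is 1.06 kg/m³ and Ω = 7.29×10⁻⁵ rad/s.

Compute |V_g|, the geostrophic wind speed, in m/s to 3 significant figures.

14.9 m/s

Coriolis parameter at 63°S:
f = 2Ω sin φ = 2 × 7.29×10⁻⁵ × sin 63° = 1.30×10⁻⁴ s⁻¹
In the Southern Hemisphere f is negative: f = −1.30×10⁻⁴ s⁻¹.
Component geostrophic relations (x east, y north):
u_g = −(1/(fρ)) ∂P/∂y,  v_g = (1/(fρ)) ∂P/∂x
u_g = −(1.8×10⁻³)/(−1.30×10⁻⁴ × 1.06) = 13.1 m/s;  v_g = (−0.99×10⁻³)/(−1.30×10⁻⁴ × 1.06) = 7.19 m/s
|V_g| = √(u_g² + v_g²) = 14.9 m/s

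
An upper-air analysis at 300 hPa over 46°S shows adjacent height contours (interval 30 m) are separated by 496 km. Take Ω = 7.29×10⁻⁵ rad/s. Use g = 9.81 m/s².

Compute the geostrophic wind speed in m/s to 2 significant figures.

Coriolis parameter at 46°S:
f = 2Ω sin φ = 2 × 7.29×10⁻⁵ × sin 46° = 1.05×10⁻⁴ s⁻¹
Height gradient: |∂Z/∂n| = 30 m / 496000 m = 6.05×10⁻⁵
On a pressure surface, geostrophic balance gives V_g = (g/f)|∂Z/∂n|:
V_g = 9.81 × 6.05×10⁻⁵ / 1.05×10⁻⁴ = 5.66 m/s

5.7 m/s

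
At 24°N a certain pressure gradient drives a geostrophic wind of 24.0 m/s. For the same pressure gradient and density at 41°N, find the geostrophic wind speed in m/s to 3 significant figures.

14.9 m/s

With the same pressure gradient and density, V_g ∝ 1/f ∝ 1/sin φ.
V₂ = V₁ · sin φ₁ / sin φ₂ = 24.0 × sin 24° / sin 41°
V₂ = 24.0 × 0.4067/0.6561 = 14.9 m/s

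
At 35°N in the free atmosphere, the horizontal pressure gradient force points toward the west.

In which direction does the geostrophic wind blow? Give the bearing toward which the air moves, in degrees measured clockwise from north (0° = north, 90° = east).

000°

The pressure-gradient force points toward the west (bearing 270°).
Geostrophic balance: in the Northern Hemisphere the Coriolis force deflects motion to the right, so the geostrophic wind blows 90° to the right of the pressure-gradient force (low pressure on the left).
Rotating 270° by 90° clockwise gives 000° — the wind blows toward the north.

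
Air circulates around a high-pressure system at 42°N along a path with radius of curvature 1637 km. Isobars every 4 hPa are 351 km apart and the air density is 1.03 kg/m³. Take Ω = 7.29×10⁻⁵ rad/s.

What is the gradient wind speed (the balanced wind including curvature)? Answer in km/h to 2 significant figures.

44 km/h

Coriolis parameter at 42°N:
f = 2Ω sin φ = 2 × 7.29×10⁻⁵ × sin 42° = 9.76×10⁻⁵ s⁻¹
Pressure gradient: |∂P/∂n| = 400 Pa / 351000 m = 1.14×10⁻³ Pa/m
Geostrophic speed: V_g = |∂P/∂n|/(fρ) = 1.14×10⁻³/(9.76×10⁻⁵ × 1.03) = 11.3 m/s
Around a high, pressure-gradient force acts outward with centrifugal, so Coriolis balances both:
fV = (1/ρ)|∂P/∂n| + V²/R  →  V² − fR·V + fR·V_g = 0
With fR = 9.76×10⁻⁵ × 1637×10³ m = 160 m/s:
V = [fR − √((fR)² − 4 fR V_g)]/2 = [160 − √(160² − 4×160×11.3)]/2 = 12.3 m/s
Supergeostrophic (V > V_g = 11.3 m/s), as expected around a high.
Converting: 12.3 m/s × 3.6 = 44 km/h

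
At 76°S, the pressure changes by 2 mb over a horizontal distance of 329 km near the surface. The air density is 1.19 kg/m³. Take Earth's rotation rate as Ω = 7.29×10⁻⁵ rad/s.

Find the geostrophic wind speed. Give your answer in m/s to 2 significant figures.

3.6 m/s

Coriolis parameter at 76°S:
f = 2Ω sin φ = 2 × 7.29×10⁻⁵ × sin 76° = 1.41×10⁻⁴ s⁻¹
Pressure gradient: |∂P/∂n| = 200 Pa / 329000 m = 6.08×10⁻⁴ Pa/m
Geostrophic balance (pressure-gradient force = Coriolis force):
V_g = (1/(fρ)) |∂P/∂n| = 6.08×10⁻⁴ / (1.41×10⁻⁴ × 1.19) = 3.61 m/s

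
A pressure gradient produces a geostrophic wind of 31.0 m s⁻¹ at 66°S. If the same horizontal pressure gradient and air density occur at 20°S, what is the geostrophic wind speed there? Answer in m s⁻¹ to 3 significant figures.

82.8 m s⁻¹

With the same pressure gradient and density, V_g ∝ 1/f ∝ 1/sin φ.
V₂ = V₁ · sin φ₁ / sin φ₂ = 31.0 × sin 66° / sin 20°
V₂ = 31.0 × 0.9135/0.3420 = 82.8 m s⁻¹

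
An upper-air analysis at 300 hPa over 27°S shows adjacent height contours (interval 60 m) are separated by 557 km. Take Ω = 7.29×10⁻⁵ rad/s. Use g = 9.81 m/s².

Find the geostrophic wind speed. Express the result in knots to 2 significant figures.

Coriolis parameter at 27°S:
f = 2Ω sin φ = 2 × 7.29×10⁻⁵ × sin 27° = 6.62×10⁻⁵ s⁻¹
Height gradient: |∂Z/∂n| = 60 m / 557000 m = 1.08×10⁻⁴
On a pressure surface, geostrophic balance gives V_g = (g/f)|∂Z/∂n|:
V_g = 9.81 × 1.08×10⁻⁴ / 6.62×10⁻⁵ = 16.0 m/s
Converting: 16.0 m/s × 1.944 = 31 knots

31 knots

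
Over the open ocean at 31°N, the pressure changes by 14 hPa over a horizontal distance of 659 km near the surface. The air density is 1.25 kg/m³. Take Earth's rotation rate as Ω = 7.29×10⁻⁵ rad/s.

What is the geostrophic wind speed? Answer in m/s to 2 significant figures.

23 m/s

Coriolis parameter at 31°N:
f = 2Ω sin φ = 2 × 7.29×10⁻⁵ × sin 31° = 7.51×10⁻⁵ s⁻¹
Pressure gradient: |∂P/∂n| = 1400 Pa / 659000 m = 2.12×10⁻³ Pa/m
Geostrophic balance (pressure-gradient force = Coriolis force):
V_g = (1/(fρ)) |∂P/∂n| = 2.12×10⁻³ / (7.51×10⁻⁵ × 1.25) = 22.6 m/s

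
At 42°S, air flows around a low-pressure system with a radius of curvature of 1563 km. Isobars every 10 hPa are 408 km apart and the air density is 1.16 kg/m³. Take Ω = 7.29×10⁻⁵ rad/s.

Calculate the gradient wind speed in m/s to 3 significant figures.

Coriolis parameter at 42°S:
f = 2Ω sin φ = 2 × 7.29×10⁻⁵ × sin 42° = 9.76×10⁻⁵ s⁻¹
Pressure gradient: |∂P/∂n| = 1000 Pa / 408000 m = 2.45×10⁻³ Pa/m
Geostrophic speed: V_g = |∂P/∂n|/(fρ) = 2.45×10⁻³/(9.76×10⁻⁵ × 1.16) = 21.7 m/s
Around a low, centrifugal force acts outward with Coriolis, so pressure-gradient force balances both:
(1/ρ)|∂P/∂n| = fV + V²/R  →  V² + fR·V − fR·V_g = 0
With fR = 9.76×10⁻⁵ × 1563×10³ m = 152 m/s:
V = [−fR + √((fR)² + 4 fR V_g)]/2 = [−152 + √(152² + 4×152×21.7)]/2 = 19.2 m/s
Subgeostrophic (V < V_g = 21.7 m/s), as expected around a low.

19.2 m/s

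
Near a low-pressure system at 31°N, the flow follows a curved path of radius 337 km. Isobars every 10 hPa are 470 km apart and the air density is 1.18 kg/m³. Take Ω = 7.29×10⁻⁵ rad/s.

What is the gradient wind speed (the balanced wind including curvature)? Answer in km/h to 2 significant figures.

Coriolis parameter at 31°N:
f = 2Ω sin φ = 2 × 7.29×10⁻⁵ × sin 31° = 7.51×10⁻⁵ s⁻¹
Pressure gradient: |∂P/∂n| = 1000 Pa / 470000 m = 2.13×10⁻³ Pa/m
Geostrophic speed: V_g = |∂P/∂n|/(fρ) = 2.13×10⁻³/(7.51×10⁻⁵ × 1.18) = 24.0 m/s
Around a low, centrifugal force acts outward with Coriolis, so pressure-gradient force balances both:
(1/ρ)|∂P/∂n| = fV + V²/R  →  V² + fR·V − fR·V_g = 0
With fR = 7.51×10⁻⁵ × 337×10³ m = 25.3 m/s:
V = [−fR + √((fR)² + 4 fR V_g)]/2 = [−25.3 + √(25.3² + 4×25.3×24)]/2 = 15.1 m/s
Subgeostrophic (V < V_g = 24 m/s), as expected around a low.
Converting: 15.1 m/s × 3.6 = 54 km/h

54 km/h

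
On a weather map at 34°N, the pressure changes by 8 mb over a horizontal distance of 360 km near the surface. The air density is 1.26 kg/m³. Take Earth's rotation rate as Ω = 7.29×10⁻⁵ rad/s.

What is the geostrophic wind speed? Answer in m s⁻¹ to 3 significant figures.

Coriolis parameter at 34°N:
f = 2Ω sin φ = 2 × 7.29×10⁻⁵ × sin 34° = 8.15×10⁻⁵ s⁻¹
Pressure gradient: |∂P/∂n| = 800 Pa / 360000 m = 2.22×10⁻³ Pa/m
Geostrophic balance (pressure-gradient force = Coriolis force):
V_g = (1/(fρ)) |∂P/∂n| = 2.22×10⁻³ / (8.15×10⁻⁵ × 1.26) = 21.6 m/s

21.6 m s⁻¹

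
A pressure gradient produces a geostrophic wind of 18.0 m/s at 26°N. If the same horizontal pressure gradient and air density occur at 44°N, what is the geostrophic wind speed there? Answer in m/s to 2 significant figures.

With the same pressure gradient and density, V_g ∝ 1/f ∝ 1/sin φ.
V₂ = V₁ · sin φ₁ / sin φ₂ = 18.0 × sin 26° / sin 44°
V₂ = 18.0 × 0.4384/0.6947 = 11 m/s

11 m/s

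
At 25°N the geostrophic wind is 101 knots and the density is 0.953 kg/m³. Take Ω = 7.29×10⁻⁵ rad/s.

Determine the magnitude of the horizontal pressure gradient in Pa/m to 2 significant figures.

Coriolis parameter at 25°N:
f = 2Ω sin φ = 2 × 7.29×10⁻⁵ × sin 25° = 6.16×10⁻⁵ s⁻¹
Wind speed in SI: 101 knots = 52.0 m/s
Geostrophic balance rearranged: |∂P/∂n| = f ρ V_g
|∂P/∂n| = 6.16×10⁻⁵ × 0.953 × 52.0 = 3.05×10⁻³ Pa/m

3.1×10⁻³ Pa/m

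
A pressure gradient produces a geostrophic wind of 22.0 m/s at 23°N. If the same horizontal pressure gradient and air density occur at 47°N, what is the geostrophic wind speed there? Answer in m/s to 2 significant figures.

12 m/s

With the same pressure gradient and density, V_g ∝ 1/f ∝ 1/sin φ.
V₂ = V₁ · sin φ₁ / sin φ₂ = 22.0 × sin 23° / sin 47°
V₂ = 22.0 × 0.3907/0.7314 = 12 m/s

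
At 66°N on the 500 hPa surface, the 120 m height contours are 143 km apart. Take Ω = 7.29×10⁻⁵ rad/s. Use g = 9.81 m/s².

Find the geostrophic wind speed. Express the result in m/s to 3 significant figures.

61.8 m/s

Coriolis parameter at 66°N:
f = 2Ω sin φ = 2 × 7.29×10⁻⁵ × sin 66° = 1.33×10⁻⁴ s⁻¹
Height gradient: |∂Z/∂n| = 120 m / 143000 m = 8.39×10⁻⁴
On a pressure surface, geostrophic balance gives V_g = (g/f)|∂Z/∂n|:
V_g = 9.81 × 8.39×10⁻⁴ / 1.33×10⁻⁴ = 61.8 m/s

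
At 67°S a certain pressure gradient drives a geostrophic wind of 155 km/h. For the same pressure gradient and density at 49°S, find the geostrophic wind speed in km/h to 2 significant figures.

With the same pressure gradient and density, V_g ∝ 1/f ∝ 1/sin φ.
V₂ = V₁ · sin φ₁ / sin φ₂ = 155 × sin 67° / sin 49°
V₂ = 155 × 0.9205/0.7547 = 190 km/h

190 km/h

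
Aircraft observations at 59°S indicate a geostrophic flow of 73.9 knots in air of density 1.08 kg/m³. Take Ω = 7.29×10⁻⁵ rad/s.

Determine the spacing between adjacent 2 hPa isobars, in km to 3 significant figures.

Coriolis parameter at 59°S:
f = 2Ω sin φ = 2 × 7.29×10⁻⁵ × sin 59° = 1.25×10⁻⁴ s⁻¹
Wind speed in SI: 73.9 knots = 38.0 m/s
Geostrophic balance rearranged: |∂P/∂n| = f ρ V_g
|∂P/∂n| = 1.25×10⁻⁴ × 1.08 × 38.0 = 5.13×10⁻³ Pa/m
Isobar spacing: Δn = ΔP/|∂P/∂n| = 200 Pa / 5.13×10⁻³ Pa/m = 38976 m ≈ 39.0 km

39.0 km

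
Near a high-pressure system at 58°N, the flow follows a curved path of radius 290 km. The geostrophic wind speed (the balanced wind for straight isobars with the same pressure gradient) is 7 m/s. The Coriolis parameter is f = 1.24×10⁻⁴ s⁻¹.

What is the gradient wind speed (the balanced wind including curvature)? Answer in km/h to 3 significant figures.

Around a high, pressure-gradient force acts outward with centrifugal, so Coriolis balances both:
fV = (1/ρ)|∂P/∂n| + V²/R  →  V² − fR·V + fR·V_g = 0
With fR = 1.24×10⁻⁴ × 290×10³ m = 36.0 m/s:
V = [fR − √((fR)² − 4 fR V_g)]/2 = [36.0 − √(36.0² − 4×36.0×7)]/2 = 9.52 m/s
Supergeostrophic (V > V_g = 7 m/s), as expected around a high.
Converting: 9.52 m/s × 3.6 = 34.3 km/h

34.3 km/h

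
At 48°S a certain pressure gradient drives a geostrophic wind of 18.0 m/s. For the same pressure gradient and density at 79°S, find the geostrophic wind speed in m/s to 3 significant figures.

With the same pressure gradient and density, V_g ∝ 1/f ∝ 1/sin φ.
V₂ = V₁ · sin φ₁ / sin φ₂ = 18.0 × sin 48° / sin 79°
V₂ = 18.0 × 0.7431/0.9816 = 13.6 m/s

13.6 m/s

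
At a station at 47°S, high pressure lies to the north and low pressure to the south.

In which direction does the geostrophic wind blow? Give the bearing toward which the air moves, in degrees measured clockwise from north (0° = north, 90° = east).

The pressure-gradient force points toward the south (bearing 180°).
Geostrophic balance: in the Southern Hemisphere the Coriolis force deflects motion to the left, so the geostrophic wind blows 90° to the left of the pressure-gradient force (low pressure on the right).
Rotating 180° by 90° counterclockwise gives 090° — the wind blows toward the east.

090°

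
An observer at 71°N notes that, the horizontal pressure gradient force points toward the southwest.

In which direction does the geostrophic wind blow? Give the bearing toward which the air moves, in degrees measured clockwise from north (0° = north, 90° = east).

The pressure-gradient force points toward the southwest (bearing 225°).
Geostrophic balance: in the Northern Hemisphere the Coriolis force deflects motion to the right, so the geostrophic wind blows 90° to the right of the pressure-gradient force (low pressure on the left).
Rotating 225° by 90° clockwise gives 315° — the wind blows toward the northwest.

315°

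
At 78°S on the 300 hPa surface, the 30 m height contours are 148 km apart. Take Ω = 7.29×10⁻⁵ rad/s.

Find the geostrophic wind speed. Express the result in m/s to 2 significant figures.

14 m/s

Coriolis parameter at 78°S:
f = 2Ω sin φ = 2 × 7.29×10⁻⁵ × sin 78° = 1.43×10⁻⁴ s⁻¹
Height gradient: |∂Z/∂n| = 30 m / 148000 m = 2.03×10⁻⁴
On a pressure surface, geostrophic balance gives V_g = (g/f)|∂Z/∂n|:
V_g = 9.81 × 2.03×10⁻⁴ / 1.43×10⁻⁴ = 13.9 m/s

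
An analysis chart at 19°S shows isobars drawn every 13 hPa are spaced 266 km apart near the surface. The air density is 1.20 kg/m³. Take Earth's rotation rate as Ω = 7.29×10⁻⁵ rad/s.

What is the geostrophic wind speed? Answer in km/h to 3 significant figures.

Coriolis parameter at 19°S:
f = 2Ω sin φ = 2 × 7.29×10⁻⁵ × sin 19° = 4.75×10⁻⁵ s⁻¹
Pressure gradient: |∂P/∂n| = 1300 Pa / 266000 m = 4.89×10⁻³ Pa/m
Geostrophic balance (pressure-gradient force = Coriolis force):
V_g = (1/(fρ)) |∂P/∂n| = 4.89×10⁻³ / (4.75×10⁻⁵ × 1.20) = 85.8 m/s
Converting: 85.8 m/s × 3.6 = 309 km/h

309 km/h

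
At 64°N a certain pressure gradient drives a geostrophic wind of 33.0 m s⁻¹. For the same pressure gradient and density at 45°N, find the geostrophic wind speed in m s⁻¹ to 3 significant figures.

41.9 m s⁻¹

With the same pressure gradient and density, V_g ∝ 1/f ∝ 1/sin φ.
V₂ = V₁ · sin φ₁ / sin φ₂ = 33.0 × sin 64° / sin 45°
V₂ = 33.0 × 0.8988/0.7071 = 41.9 m s⁻¹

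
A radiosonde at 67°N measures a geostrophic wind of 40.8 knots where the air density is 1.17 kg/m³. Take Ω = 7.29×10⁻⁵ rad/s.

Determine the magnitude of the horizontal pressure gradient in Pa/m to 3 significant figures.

3.30×10⁻³ Pa/m

Coriolis parameter at 67°N:
f = 2Ω sin φ = 2 × 7.29×10⁻⁵ × sin 67° = 1.34×10⁻⁴ s⁻¹
Wind speed in SI: 40.8 knots = 21.0 m/s
Geostrophic balance rearranged: |∂P/∂n| = f ρ V_g
|∂P/∂n| = 1.34×10⁻⁴ × 1.17 × 21.0 = 3.30×10⁻³ Pa/m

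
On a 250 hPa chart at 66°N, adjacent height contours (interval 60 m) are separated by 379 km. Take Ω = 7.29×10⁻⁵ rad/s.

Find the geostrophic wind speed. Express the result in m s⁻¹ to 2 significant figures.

12 m s⁻¹

Coriolis parameter at 66°N:
f = 2Ω sin φ = 2 × 7.29×10⁻⁵ × sin 66° = 1.33×10⁻⁴ s⁻¹
Height gradient: |∂Z/∂n| = 60 m / 379000 m = 1.58×10⁻⁴
On a pressure surface, geostrophic balance gives V_g = (g/f)|∂Z/∂n|:
V_g = 9.81 × 1.58×10⁻⁴ / 1.33×10⁻⁴ = 11.7 m/s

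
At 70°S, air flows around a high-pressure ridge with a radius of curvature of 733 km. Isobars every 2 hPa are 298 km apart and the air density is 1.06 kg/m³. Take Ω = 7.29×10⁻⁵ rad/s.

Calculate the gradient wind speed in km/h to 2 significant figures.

Coriolis parameter at 70°S:
f = 2Ω sin φ = 2 × 7.29×10⁻⁵ × sin 70° = 1.37×10⁻⁴ s⁻¹
Pressure gradient: |∂P/∂n| = 200 Pa / 298000 m = 6.71×10⁻⁴ Pa/m
Geostrophic speed: V_g = |∂P/∂n|/(fρ) = 6.71×10⁻⁴/(1.37×10⁻⁴ × 1.06) = 4.62 m/s
Around a high, pressure-gradient force acts outward with centrifugal, so Coriolis balances both:
fV = (1/ρ)|∂P/∂n| + V²/R  →  V² − fR·V + fR·V_g = 0
With fR = 1.37×10⁻⁴ × 733×10³ m = 100 m/s:
V = [fR − √((fR)² − 4 fR V_g)]/2 = [100 − √(100² − 4×100×4.62)]/2 = 4.86 m/s
Supergeostrophic (V > V_g = 4.62 m/s), as expected around a high.
Converting: 4.86 m/s × 3.6 = 17 km/h

17 km/h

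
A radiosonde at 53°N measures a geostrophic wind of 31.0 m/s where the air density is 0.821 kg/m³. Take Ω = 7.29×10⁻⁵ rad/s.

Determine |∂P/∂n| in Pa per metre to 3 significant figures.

Coriolis parameter at 53°N:
f = 2Ω sin φ = 2 × 7.29×10⁻⁵ × sin 53° = 1.16×10⁻⁴ s⁻¹
Geostrophic balance rearranged: |∂P/∂n| = f ρ V_g
|∂P/∂n| = 1.16×10⁻⁴ × 0.821 × 31.0 = 2.96×10⁻³ Pa/m

2.96×10⁻³ Pa/m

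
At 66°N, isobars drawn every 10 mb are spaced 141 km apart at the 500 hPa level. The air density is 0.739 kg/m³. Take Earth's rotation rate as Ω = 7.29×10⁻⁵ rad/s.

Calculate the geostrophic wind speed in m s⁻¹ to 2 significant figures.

72 m s⁻¹

Coriolis parameter at 66°N:
f = 2Ω sin φ = 2 × 7.29×10⁻⁵ × sin 66° = 1.33×10⁻⁴ s⁻¹
Pressure gradient: |∂P/∂n| = 1000 Pa / 141000 m = 7.09×10⁻³ Pa/m
Geostrophic balance (pressure-gradient force = Coriolis force):
V_g = (1/(fρ)) |∂P/∂n| = 7.09×10⁻³ / (1.33×10⁻⁴ × 0.739) = 72.1 m/s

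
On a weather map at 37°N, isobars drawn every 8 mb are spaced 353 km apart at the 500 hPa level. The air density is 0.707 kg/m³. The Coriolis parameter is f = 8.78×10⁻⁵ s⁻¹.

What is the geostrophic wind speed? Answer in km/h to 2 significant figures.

130 km/h

Pressure gradient: |∂P/∂n| = 800 Pa / 353000 m = 2.27×10⁻³ Pa/m
Geostrophic balance (pressure-gradient force = Coriolis force):
V_g = (1/(fρ)) |∂P/∂n| = 2.27×10⁻³ / (8.78×10⁻⁵ × 0.707) = 36.5 m/s
Converting: 36.5 m/s × 3.6 = 130 km/h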